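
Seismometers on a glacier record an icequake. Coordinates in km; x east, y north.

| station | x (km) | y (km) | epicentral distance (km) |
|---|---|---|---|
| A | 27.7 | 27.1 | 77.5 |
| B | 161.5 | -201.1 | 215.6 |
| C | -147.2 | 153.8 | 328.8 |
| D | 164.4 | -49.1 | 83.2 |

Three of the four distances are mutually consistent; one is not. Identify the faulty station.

C

Solve using three stations at a time. Using A, B, D (subtract circle equations pairwise → linear system) gives (x, y) ≈ (102.3, 6.2).
Distances from that point to each station vs reported:
  A: calculated 77.5 vs reported 77.5 → residual 0.0 km
  B: calculated 215.6 vs reported 215.6 → residual 0.0 km
  C: calculated 289.9 vs reported 328.8 → residual 38.9 km
  D: calculated 83.2 vs reported 83.2 → residual 0.0 km
A, B, D are mutually consistent (residuals ≈ 0); C is off by 38.9 km.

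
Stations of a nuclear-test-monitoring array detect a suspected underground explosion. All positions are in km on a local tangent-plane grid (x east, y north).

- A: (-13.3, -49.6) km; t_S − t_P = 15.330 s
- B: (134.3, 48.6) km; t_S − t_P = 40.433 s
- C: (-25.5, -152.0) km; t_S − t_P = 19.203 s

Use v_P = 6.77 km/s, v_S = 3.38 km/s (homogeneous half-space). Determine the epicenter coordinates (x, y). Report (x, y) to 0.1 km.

Distance from S−P lag: d = Δt · v_P v_S / (v_P − v_S) = Δt · (6.77·3.38)/(6.77−3.38) ≈ 6.7500·Δt.
So d_A = 103.48, d_B = 272.92, d_C = 129.62 km.
Circle about each station: (x + 13.3)² + (y + 49.6)² = 103.48²; (x − 134.3)² + (y − 48.6)² = 272.92²; (x + 25.5)² + (y + 152.0)² = 129.62².
Subtracting pairs of circle equations eliminates x²+y² and gives linear equations (the radical axes):
295.2 x + 196.4 y = -46015.82
-24.4 x − 204.8 y = 15023.97
Solving the 2×2 system: x ≈ -116.3, y ≈ -59.5 km.

-116.3 km east, -59.5 km north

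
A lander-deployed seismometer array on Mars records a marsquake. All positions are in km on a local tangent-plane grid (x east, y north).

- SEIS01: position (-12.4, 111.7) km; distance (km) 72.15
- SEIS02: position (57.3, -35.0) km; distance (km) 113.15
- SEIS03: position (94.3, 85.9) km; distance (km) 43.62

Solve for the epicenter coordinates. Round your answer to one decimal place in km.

(51.4, 78.0)

Circle about each station: (x + 12.4)² + (y − 111.7)² = 72.15²; (x − 57.3)² + (y + 35.0)² = 113.15²; (x − 94.3)² + (y − 85.9)² = 43.62².
Subtracting the SEIS01 equation from the SEIS02 and SEIS03 equations removes the quadratic terms:
139.4 x − 293.4 y = -15719.66
213.4 x − 51.6 y = 6943.57
Solving the 2×2 system: x ≈ 51.4, y ≈ 78.0 km.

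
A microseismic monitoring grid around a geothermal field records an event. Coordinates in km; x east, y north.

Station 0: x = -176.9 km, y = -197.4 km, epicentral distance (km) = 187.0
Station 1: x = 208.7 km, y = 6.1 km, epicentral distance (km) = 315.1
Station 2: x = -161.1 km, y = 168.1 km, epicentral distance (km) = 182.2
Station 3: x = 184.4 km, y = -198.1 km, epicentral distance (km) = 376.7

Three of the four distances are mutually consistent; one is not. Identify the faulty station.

Station 1

Solve using three stations at a time. Using Station 0, Station 2, Station 3 (subtract circle equations pairwise → linear system) gives (x, y) ≈ (-143.9, -13.3).
Distances from that point to each station vs reported:
  Station 0: calculated 187.0 vs reported 187.0 → residual 0.0 km
  Station 1: calculated 353.1 vs reported 315.1 → residual 38.0 km
  Station 2: calculated 182.2 vs reported 182.2 → residual 0.0 km
  Station 3: calculated 376.7 vs reported 376.7 → residual 0.0 km
Station 0, Station 2, Station 3 are mutually consistent (residuals ≈ 0); Station 1 is off by 38.0 km.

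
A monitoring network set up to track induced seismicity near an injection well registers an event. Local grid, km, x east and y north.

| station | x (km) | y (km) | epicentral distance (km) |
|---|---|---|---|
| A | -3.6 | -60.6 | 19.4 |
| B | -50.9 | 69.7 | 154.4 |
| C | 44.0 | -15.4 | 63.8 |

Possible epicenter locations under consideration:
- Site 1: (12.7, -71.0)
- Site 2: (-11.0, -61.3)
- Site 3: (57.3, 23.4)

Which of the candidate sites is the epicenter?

For each candidate, compare |candidate − station| to the reported distance:
Site 1: residuals A 0.1, B 0.0, C 0.0 → max 0.1 km
Site 2: residuals A 12.0, B 17.5, C 7.8 → max 17.5 km
Site 3: residuals A 84.4, B 36.7, C 22.8 → max 84.4 km
Only Site 1 has all residuals ≈ 0.

Site 1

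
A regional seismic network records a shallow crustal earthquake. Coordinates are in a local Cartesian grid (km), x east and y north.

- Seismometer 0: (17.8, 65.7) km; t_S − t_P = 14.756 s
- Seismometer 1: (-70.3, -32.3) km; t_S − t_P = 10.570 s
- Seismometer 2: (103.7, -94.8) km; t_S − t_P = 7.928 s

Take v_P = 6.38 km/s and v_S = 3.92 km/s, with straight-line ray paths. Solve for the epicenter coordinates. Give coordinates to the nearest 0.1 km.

Distance from S−P lag: d = Δt · v_P v_S / (v_P − v_S) = Δt · (6.38·3.92)/(6.38−3.92) ≈ 10.1665·Δt.
So d_Seismometer 0 = 150.02, d_Seismometer 1 = 107.46, d_Seismometer 2 = 80.60 km.
Circle about each station: (x − 17.8)² + (y − 65.7)² = 150.02²; (x + 70.3)² + (y + 32.3)² = 107.46²; (x − 103.7)² + (y + 94.8)² = 80.60².
Subtracting pairs of circle equations eliminates x²+y² and gives linear equations (the radical axes):
-176.2 x − 196.0 y = 12310.40
171.8 x − 321.0 y = 31117.04
Solving the 2×2 system: x ≈ 23.8, y ≈ -84.2 km.
Check against Seismometer 0 (with the unrounded x, y): √((x − 17.8)²+(y − 65.7)²) = 150.02 ≈ 150.02 km. ✓

x ≈ 23.8 km, y ≈ -84.2 km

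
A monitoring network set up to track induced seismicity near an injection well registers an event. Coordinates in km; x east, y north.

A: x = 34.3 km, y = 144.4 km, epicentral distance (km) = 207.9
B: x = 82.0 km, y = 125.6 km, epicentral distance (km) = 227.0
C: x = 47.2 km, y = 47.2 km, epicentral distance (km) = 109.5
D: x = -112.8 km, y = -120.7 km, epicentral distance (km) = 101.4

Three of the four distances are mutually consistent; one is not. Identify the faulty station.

Solve using three stations at a time. Using A, B, D (subtract circle equations pairwise → linear system) gives (x, y) ≈ (-90.7, -21.7).
Distances from that point to each station vs reported:
  A: calculated 207.9 vs reported 207.9 → residual 0.0 km
  B: calculated 227.0 vs reported 227.0 → residual 0.0 km
  C: calculated 154.2 vs reported 109.5 → residual 44.7 km
  D: calculated 101.4 vs reported 101.4 → residual 0.0 km
A, B, D are mutually consistent (residuals ≈ 0); C is off by 44.7 km.

C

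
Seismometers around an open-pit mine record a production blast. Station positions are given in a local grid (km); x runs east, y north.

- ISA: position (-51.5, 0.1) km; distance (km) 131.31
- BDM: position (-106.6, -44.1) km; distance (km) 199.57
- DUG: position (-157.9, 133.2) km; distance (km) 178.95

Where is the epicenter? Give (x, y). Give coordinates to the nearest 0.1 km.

x ≈ 19.6 km, y ≈ 110.5 km

Circle about each station: (x + 51.5)² + (y − 0.1)² = 131.31²; (x + 106.6)² + (y + 44.1)² = 199.57²; (x + 157.9)² + (y − 133.2)² = 178.95².
Subtracting the ISA equation from the BDM and DUG equations removes the quadratic terms:
-110.2 x − 88.4 y = -11929.76
-212.8 x + 266.2 y = 25241.60
Solving the 2×2 system: x ≈ 19.6, y ≈ 110.5 km.
Check against ISA (with the unrounded x, y): √((x + 51.5)²+(y − 0.1)²) = 131.32 ≈ 131.31 km. ✓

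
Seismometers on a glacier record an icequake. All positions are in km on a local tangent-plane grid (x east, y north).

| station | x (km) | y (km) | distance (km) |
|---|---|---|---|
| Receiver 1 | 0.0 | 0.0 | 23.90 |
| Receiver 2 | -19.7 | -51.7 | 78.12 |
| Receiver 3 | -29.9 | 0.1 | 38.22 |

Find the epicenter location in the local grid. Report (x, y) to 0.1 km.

(0.0, 23.9)

Circle about each station: x² + y² = 23.90²; (x + 19.7)² + (y + 51.7)² = 78.12²; (x + 29.9)² + (y − 0.1)² = 38.22².
Subtracting the Receiver 1 equation from the Receiver 2 and Receiver 3 equations removes the quadratic terms:
-39.4 x − 103.4 y = -2470.54
-59.8 x + 0.2 y = 4.46
Solving the 2×2 system: x ≈ 0.0, y ≈ 23.9 km.
Check against Receiver 1 (with the unrounded x, y): √(x²+y²) = 23.89 ≈ 23.90 km. ✓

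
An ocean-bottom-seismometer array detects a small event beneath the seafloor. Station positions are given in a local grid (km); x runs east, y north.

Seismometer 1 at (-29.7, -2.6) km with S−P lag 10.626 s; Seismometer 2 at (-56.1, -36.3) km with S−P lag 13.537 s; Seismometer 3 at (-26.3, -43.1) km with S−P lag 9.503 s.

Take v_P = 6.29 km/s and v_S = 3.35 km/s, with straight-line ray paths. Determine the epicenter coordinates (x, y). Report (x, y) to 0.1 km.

Distance from S−P lag: d = Δt · v_P v_S / (v_P − v_S) = Δt · (6.29·3.35)/(6.29−3.35) ≈ 7.1672·Δt.
So d_Seismometer 1 = 76.16, d_Seismometer 2 = 97.02, d_Seismometer 3 = 68.11 km.
Circle about each station: (x + 29.7)² + (y + 2.6)² = 76.16²; (x + 56.1)² + (y + 36.3)² = 97.02²; (x + 26.3)² + (y + 43.1)² = 68.11².
Subtracting the Seismometer 1 equation from the Seismometer 2 and Seismometer 3 equations removes the quadratic terms:
-52.8 x − 67.4 y = -36.48
6.8 x − 81.0 y = 2821.82
Solving the 2×2 system: x ≈ 40.8, y ≈ -31.4 km.

40.8 km east, -31.4 km north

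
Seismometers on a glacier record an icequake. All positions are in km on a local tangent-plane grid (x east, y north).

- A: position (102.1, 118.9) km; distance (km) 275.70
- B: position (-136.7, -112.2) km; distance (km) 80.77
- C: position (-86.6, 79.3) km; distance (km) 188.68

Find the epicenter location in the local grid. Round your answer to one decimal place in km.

(-56.1, -106.9)

Circle about each station: (x − 102.1)² + (y − 118.9)² = 275.70²; (x + 136.7)² + (y + 112.2)² = 80.77²; (x + 86.6)² + (y − 79.3)² = 188.68².
Subtracting the A equation from the B and C equations removes the quadratic terms:
-477.6 x − 462.2 y = 76200.81
-377.4 x − 79.2 y = 29636.78
Solving the 2×2 system: x ≈ -56.1, y ≈ -106.9 km.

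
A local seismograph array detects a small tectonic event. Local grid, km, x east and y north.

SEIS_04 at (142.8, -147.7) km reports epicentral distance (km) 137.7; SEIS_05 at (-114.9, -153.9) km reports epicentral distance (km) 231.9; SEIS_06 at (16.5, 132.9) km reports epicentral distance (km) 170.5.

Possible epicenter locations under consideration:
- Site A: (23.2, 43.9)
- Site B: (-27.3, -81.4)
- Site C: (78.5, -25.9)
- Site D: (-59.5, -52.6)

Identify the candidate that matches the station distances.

Site C

For each candidate, compare |candidate − station| to the reported distance:
Site A: residuals SEIS_04 88.2, SEIS_05 9.3, SEIS_06 81.2 → max 88.2 km
Site B: residuals SEIS_04 44.9, SEIS_05 118.2, SEIS_06 48.2 → max 118.2 km
Site C: residuals SEIS_04 0.0, SEIS_05 0.0, SEIS_06 0.0 → max 0.0 km
Site D: residuals SEIS_04 85.8, SEIS_05 116.4, SEIS_06 30.0 → max 116.4 km
Only Site C has all residuals ≈ 0.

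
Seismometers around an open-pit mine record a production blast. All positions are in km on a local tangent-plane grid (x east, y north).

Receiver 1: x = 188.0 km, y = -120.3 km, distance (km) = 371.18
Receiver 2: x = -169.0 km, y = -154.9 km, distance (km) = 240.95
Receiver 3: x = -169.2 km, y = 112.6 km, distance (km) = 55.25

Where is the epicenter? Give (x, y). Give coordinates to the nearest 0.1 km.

Circle about each station: (x − 188.0)² + (y + 120.3)² = 371.18²; (x + 169.0)² + (y + 154.9)² = 240.95²; (x + 169.2)² + (y − 112.6)² = 55.25².
Subtracting pairs of circle equations eliminates x²+y² and gives linear equations (the radical axes):
-714.0 x − 69.2 y = 82456.61
-714.4 x + 465.8 y = 126213.34
Solving the 2×2 system: x ≈ -123.4, y ≈ 81.7 km.
Check against Receiver 1 (with the unrounded x, y): √((x − 188.0)²+(y + 120.3)²) = 371.18 ≈ 371.18 km. ✓

(-123.4, 81.7)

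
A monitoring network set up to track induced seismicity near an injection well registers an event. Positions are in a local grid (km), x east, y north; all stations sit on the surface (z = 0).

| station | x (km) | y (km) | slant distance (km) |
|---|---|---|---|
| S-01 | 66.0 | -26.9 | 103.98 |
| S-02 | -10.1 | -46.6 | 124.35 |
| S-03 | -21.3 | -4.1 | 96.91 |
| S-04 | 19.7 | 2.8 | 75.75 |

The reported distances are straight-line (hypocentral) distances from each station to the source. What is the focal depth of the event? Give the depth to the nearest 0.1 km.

Each station gives a sphere (x−x_i)² + (y−y_i)² + z² = d_i² (stations at z=0).
Subtracting the S-01 sphere from S-02 and S-03: z² cancels, leaving linear equations in x and y:
-152.2 x − 39.4 y = -7457.12
-174.6 x + 45.6 y = -3188.82
Solving: x ≈ 33.697, y ≈ 59.096 km (keep extra digits for the depth step; rounded: 33.7, 59.1).
Then from the S-01 sphere: z² = 103.98² − (x − 66.0)² − (y + 26.9)² with x = 33.697, y = 59.096, so z ≈ 48.714 ≈ 48.7 km.
Check against S-04 (with the unrounded solution): distance 75.75 ≈ 75.75 km. ✓

48.7 km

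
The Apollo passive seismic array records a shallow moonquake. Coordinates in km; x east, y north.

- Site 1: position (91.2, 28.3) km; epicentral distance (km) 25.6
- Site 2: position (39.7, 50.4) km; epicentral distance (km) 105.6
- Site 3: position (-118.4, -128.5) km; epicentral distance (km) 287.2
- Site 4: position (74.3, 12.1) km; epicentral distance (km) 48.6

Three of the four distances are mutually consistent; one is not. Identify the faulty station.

Site 2

Solve using three stations at a time. Using Site 1, Site 3, Site 4 (subtract circle equations pairwise → linear system) gives (x, y) ≈ (114.0, 40.3).
Distances from that point to each station vs reported:
  Site 1: calculated 25.7 vs reported 25.6 → residual 0.1 km
  Site 2: calculated 75.0 vs reported 105.6 → residual 30.6 km
  Site 3: calculated 287.2 vs reported 287.2 → residual 0.0 km
  Site 4: calculated 48.7 vs reported 48.6 → residual 0.1 km
Site 1, Site 3, Site 4 are mutually consistent (residuals ≈ 0); Site 2 is off by 30.6 km.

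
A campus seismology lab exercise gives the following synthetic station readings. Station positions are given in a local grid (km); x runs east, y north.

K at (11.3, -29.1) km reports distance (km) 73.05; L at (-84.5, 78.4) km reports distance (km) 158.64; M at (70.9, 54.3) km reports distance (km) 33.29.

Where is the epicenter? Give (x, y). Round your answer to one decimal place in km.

Circle about each station: (x − 11.3)² + (y + 29.1)² = 73.05²; (x + 84.5)² + (y − 78.4)² = 158.64²; (x − 70.9)² + (y − 54.3)² = 33.29².
Subtracting the K equation from the L and M equations removes the quadratic terms:
-191.6 x + 215.0 y = -7518.04
119.2 x + 166.8 y = 11228.88
Solving the 2×2 system: x ≈ 63.7, y ≈ 21.8 km.

(63.7, 21.8)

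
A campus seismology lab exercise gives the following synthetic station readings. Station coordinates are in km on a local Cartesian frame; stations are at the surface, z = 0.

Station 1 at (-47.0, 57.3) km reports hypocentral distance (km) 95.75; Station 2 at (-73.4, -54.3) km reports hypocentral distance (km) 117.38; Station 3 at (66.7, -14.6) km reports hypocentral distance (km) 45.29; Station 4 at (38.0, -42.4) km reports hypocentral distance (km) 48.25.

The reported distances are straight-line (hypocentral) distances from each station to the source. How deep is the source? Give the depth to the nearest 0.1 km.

Each station gives a sphere (x−x_i)² + (y−y_i)² + z² = d_i² (stations at z=0).
Subtracting the Station 1 sphere from Station 2 and Station 3: z² cancels, leaving linear equations in x and y:
-52.8 x − 223.2 y = -1766.24
227.4 x − 143.8 y = 6286.64
Solving: x ≈ 28.401, y ≈ 1.195 km (keep extra digits for the depth step; rounded: 28.4, 1.2).
Then from the Station 1 sphere: z² = 95.75² − (x + 47.0)² − (y − 57.3)² with x = 28.401, y = 1.195, so z ≈ 18.302 ≈ 18.3 km.

z ≈ 18.3 km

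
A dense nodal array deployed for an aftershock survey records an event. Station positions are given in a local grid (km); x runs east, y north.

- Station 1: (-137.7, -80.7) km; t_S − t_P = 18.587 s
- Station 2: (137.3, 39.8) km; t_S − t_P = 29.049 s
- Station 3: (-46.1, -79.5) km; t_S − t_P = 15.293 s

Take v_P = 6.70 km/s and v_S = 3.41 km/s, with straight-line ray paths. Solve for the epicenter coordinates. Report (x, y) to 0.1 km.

(-63.9, 25.2)

Distance from S−P lag: d = Δt · v_P v_S / (v_P − v_S) = Δt · (6.70·3.41)/(6.70−3.41) ≈ 6.9444·Δt.
So d_Station 1 = 129.08, d_Station 2 = 201.73, d_Station 3 = 106.20 km.
Circle about each station: (x + 137.7)² + (y + 80.7)² = 129.08²; (x − 137.3)² + (y − 39.8)² = 201.73²; (x + 46.1)² + (y + 79.5)² = 106.20².
Subtracting pairs of circle equations eliminates x²+y² and gives linear equations (the radical axes):
550.0 x + 241.0 y = -29071.80
183.2 x + 2.4 y = -11645.11
Solving the 2×2 system: x ≈ -63.9, y ≈ 25.2 km.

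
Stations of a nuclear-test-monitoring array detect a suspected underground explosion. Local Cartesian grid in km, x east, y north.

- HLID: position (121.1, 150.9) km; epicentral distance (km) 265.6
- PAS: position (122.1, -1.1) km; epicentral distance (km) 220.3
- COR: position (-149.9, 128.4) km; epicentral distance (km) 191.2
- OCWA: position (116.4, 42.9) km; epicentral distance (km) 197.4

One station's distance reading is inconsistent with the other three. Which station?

PAS

Solve using three stations at a time. Using HLID, COR, OCWA (subtract circle equations pairwise → linear system) gives (x, y) ≈ (-62.1, -41.4).
Distances from that point to each station vs reported:
  HLID: calculated 265.6 vs reported 265.6 → residual 0.0 km
  PAS: calculated 188.5 vs reported 220.3 → residual 31.8 km
  COR: calculated 191.2 vs reported 191.2 → residual 0.0 km
  OCWA: calculated 197.4 vs reported 197.4 → residual 0.0 km
HLID, COR, OCWA are mutually consistent (residuals ≈ 0); PAS is off by 31.8 km.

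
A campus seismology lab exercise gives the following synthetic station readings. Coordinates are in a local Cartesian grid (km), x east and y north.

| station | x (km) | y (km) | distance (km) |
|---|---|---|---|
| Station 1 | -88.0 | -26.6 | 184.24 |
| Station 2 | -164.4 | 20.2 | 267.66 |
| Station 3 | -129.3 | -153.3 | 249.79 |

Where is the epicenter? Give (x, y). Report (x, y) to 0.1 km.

Circle about each station: (x + 88.0)² + (y + 26.6)² = 184.24²; (x + 164.4)² + (y − 20.2)² = 267.66²; (x + 129.3)² + (y + 153.3)² = 249.79².
Subtracting the Station 1 equation from the Station 2 and Station 3 equations removes the quadratic terms:
-152.8 x + 93.6 y = -18713.66
-82.6 x − 253.4 y = 3317.15
Solving the 2×2 system: x ≈ 95.4, y ≈ -44.2 km.

(95.4, -44.2)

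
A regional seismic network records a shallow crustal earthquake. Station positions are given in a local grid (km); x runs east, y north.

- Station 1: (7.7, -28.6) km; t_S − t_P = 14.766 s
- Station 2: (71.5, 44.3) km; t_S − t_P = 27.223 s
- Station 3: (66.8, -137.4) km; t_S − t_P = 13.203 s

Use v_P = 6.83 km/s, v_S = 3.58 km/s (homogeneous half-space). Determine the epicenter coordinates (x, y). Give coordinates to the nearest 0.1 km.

Distance from S−P lag: d = Δt · v_P v_S / (v_P − v_S) = Δt · (6.83·3.58)/(6.83−3.58) ≈ 7.5235·Δt.
So d_Station 1 = 111.09, d_Station 2 = 204.81, d_Station 3 = 99.33 km.
Circle about each station: (x − 7.7)² + (y + 28.6)² = 111.09²; (x − 71.5)² + (y − 44.3)² = 204.81²; (x − 66.8)² + (y + 137.4)² = 99.33².
Subtracting pairs of circle equations eliminates x²+y² and gives linear equations (the radical axes):
127.6 x + 145.8 y = -23408.66
118.2 x − 217.6 y = 24938.29
Solving the 2×2 system: x ≈ -32.4, y ≈ -132.2 km.

(-32.4, -132.2)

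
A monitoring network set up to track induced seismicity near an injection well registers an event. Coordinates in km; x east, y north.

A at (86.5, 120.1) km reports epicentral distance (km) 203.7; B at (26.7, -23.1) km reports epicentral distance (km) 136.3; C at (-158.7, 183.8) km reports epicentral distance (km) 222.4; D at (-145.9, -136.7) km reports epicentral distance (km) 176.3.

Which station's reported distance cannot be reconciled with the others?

C

Solve using three stations at a time. Using A, B, D (subtract circle equations pairwise → linear system) gives (x, y) ≈ (-97.6, 32.9).
Distances from that point to each station vs reported:
  A: calculated 203.7 vs reported 203.7 → residual 0.0 km
  B: calculated 136.3 vs reported 136.3 → residual 0.0 km
  C: calculated 162.8 vs reported 222.4 → residual 59.6 km
  D: calculated 176.3 vs reported 176.3 → residual 0.0 km
A, B, D are mutually consistent (residuals ≈ 0); C is off by 59.6 km.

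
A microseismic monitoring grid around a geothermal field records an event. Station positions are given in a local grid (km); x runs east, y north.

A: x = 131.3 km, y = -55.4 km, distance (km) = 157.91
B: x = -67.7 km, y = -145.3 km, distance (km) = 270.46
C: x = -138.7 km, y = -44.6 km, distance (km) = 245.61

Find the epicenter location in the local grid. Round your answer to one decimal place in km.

Circle about each station: (x − 131.3)² + (y + 55.4)² = 157.91²; (x + 67.7)² + (y + 145.3)² = 270.46²; (x + 138.7)² + (y + 44.6)² = 245.61².
Subtracting pairs of circle equations eliminates x²+y² and gives linear equations (the radical axes):
-398.0 x − 179.8 y = -42826.51
-540.0 x + 21.6 y = -34470.70
Solving the 2×2 system: x ≈ 67.4, y ≈ 89.0 km.

67.4 km east, 89.0 km north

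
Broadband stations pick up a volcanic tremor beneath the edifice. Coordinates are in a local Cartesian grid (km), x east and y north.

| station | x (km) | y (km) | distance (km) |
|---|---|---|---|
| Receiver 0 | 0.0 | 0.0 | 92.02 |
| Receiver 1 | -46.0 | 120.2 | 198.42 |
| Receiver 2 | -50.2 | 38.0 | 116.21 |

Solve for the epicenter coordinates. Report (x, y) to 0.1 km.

Circle about each station: x² + y² = 92.02²; (x + 46.0)² + (y − 120.2)² = 198.42²; (x + 50.2)² + (y − 38.0)² = 116.21².
Subtracting the Receiver 0 equation from the Receiver 1 and Receiver 2 equations removes the quadratic terms:
-92.0 x + 240.4 y = -14338.78
-100.4 x + 76.0 y = -1073.04
Solving the 2×2 system: x ≈ -48.5, y ≈ -78.2 km.
Check against Receiver 0 (with the unrounded x, y): √(x²+y²) = 92.04 ≈ 92.02 km. ✓

x ≈ -48.5 km, y ≈ -78.2 km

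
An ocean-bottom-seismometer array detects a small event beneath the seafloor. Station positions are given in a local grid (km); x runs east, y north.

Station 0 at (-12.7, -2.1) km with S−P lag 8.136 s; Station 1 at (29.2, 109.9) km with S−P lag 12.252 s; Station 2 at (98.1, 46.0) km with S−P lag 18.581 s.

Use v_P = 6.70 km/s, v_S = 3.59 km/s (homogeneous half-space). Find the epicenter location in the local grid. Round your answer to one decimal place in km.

Distance from S−P lag: d = Δt · v_P v_S / (v_P − v_S) = Δt · (6.70·3.59)/(6.70−3.59) ≈ 7.7341·Δt.
So d_Station 0 = 62.92, d_Station 1 = 94.76, d_Station 2 = 143.71 km.
Circle about each station: (x + 12.7)² + (y + 2.1)² = 62.92²; (x − 29.2)² + (y − 109.9)² = 94.76²; (x − 98.1)² + (y − 46.0)² = 143.71².
Subtracting the Station 0 equation from the Station 1 and Station 2 equations removes the quadratic terms:
83.8 x + 224.0 y = 7744.42
221.6 x + 96.2 y = -5119.73
Solving the 2×2 system: x ≈ -45.5, y ≈ 51.6 km.
Check against Station 0 (with the unrounded x, y): √((x + 12.7)²+(y + 2.1)²) = 62.92 ≈ 62.92 km. ✓

(-45.5, 51.6)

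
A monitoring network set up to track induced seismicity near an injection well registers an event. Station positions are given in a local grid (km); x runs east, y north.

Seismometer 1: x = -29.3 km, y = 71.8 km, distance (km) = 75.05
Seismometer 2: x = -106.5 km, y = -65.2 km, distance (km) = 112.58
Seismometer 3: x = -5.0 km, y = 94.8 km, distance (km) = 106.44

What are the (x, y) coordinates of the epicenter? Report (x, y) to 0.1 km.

Circle about each station: (x + 29.3)² + (y − 71.8)² = 75.05²; (x + 106.5)² + (y + 65.2)² = 112.58²; (x + 5.0)² + (y − 94.8)² = 106.44².
Subtracting the Seismometer 1 equation from the Seismometer 2 and Seismometer 3 equations removes the quadratic terms:
-154.4 x − 274.0 y = 2537.81
48.6 x + 46.0 y = -2698.66
Solving the 2×2 system: x ≈ -100.2, y ≈ 47.2 km.
Check against Seismometer 1 (with the unrounded x, y): √((x + 29.3)²+(y − 71.8)²) = 75.05 ≈ 75.05 km. ✓

(-100.2, 47.2)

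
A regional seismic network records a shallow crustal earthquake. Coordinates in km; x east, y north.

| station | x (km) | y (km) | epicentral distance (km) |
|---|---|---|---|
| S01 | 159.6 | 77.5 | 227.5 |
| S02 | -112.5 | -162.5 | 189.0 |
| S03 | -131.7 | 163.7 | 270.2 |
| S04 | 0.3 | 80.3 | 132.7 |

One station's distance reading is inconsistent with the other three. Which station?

S01

Solve using three stations at a time. Using S02, S03, S04 (subtract circle equations pairwise → linear system) gives (x, y) ≈ (37.3, -47.2).
Distances from that point to each station vs reported:
  S01: calculated 174.7 vs reported 227.5 → residual 52.8 km
  S02: calculated 189.0 vs reported 189.0 → residual 0.0 km
  S03: calculated 270.2 vs reported 270.2 → residual 0.0 km
  S04: calculated 132.7 vs reported 132.7 → residual 0.0 km
S02, S03, S04 are mutually consistent (residuals ≈ 0); S01 is off by 52.8 km.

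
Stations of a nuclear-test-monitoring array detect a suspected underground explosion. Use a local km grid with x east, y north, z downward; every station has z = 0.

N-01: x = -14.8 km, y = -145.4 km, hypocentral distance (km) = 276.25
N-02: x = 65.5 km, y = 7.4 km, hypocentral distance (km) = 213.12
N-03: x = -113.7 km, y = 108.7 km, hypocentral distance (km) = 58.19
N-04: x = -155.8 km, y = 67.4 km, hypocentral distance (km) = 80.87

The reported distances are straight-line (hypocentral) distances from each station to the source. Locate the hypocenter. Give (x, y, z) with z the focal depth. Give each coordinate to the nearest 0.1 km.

Each station gives a sphere (x−x_i)² + (y−y_i)² + z² = d_i² (stations at z=0).
Subtracting the N-01 sphere from N-02 and N-03: z² cancels, leaving linear equations in x and y:
160.6 x + 305.6 y = 13878.74
-197.8 x + 508.2 y = 76311.17
Solving: x ≈ -114.508, y ≈ 105.591 km (keep extra digits for the depth step; rounded: -114.5, 105.6).
Then from the N-01 sphere: z² = 276.25² − (x + 14.8)² − (y + 145.4)² with x = -114.508, y = 105.591, so z ≈ 58.102 ≈ 58.1 km.
Check against N-04 (with the unrounded solution): distance 80.87 ≈ 80.87 km. ✓

(-114.5, 105.6, 58.1)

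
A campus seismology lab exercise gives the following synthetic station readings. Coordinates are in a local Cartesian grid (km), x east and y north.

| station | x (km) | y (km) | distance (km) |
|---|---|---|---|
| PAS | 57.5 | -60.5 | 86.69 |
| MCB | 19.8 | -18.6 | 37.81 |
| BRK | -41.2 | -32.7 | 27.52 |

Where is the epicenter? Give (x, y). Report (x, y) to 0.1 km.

(-18.0, -17.9)

Circle about each station: (x − 57.5)² + (y + 60.5)² = 86.69²; (x − 19.8)² + (y + 18.6)² = 37.81²; (x + 41.2)² + (y + 32.7)² = 27.52².
Subtracting the PAS equation from the MCB and BRK equations removes the quadratic terms:
-75.4 x + 83.8 y = -142.94
-197.4 x + 55.6 y = 2558.04
Solving the 2×2 system: x ≈ -18.0, y ≈ -17.9 km.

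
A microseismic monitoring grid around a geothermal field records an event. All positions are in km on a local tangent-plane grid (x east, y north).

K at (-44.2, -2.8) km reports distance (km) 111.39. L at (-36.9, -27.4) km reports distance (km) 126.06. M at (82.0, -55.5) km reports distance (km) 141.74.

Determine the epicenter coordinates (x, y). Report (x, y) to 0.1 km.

Circle about each station: (x + 44.2)² + (y + 2.8)² = 111.39²; (x + 36.9)² + (y + 27.4)² = 126.06²; (x − 82.0)² + (y + 55.5)² = 141.74².
Subtracting pairs of circle equations eliminates x²+y² and gives linear equations (the radical axes):
14.6 x − 49.2 y = -3332.50
252.4 x − 105.4 y = 160.27
Solving the 2×2 system: x ≈ 33.0, y ≈ 77.5 km.
Check against K (with the unrounded x, y): √((x + 44.2)²+(y + 2.8)²) = 111.42 ≈ 111.39 km. ✓

x ≈ 33.0 km, y ≈ 77.5 km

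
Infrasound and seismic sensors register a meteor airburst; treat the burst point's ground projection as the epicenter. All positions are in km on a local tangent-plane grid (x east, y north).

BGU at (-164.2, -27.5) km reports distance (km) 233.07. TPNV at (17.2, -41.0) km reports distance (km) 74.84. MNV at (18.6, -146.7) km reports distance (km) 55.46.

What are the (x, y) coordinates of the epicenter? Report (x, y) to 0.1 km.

55.5 km east, -105.3 km north

Circle about each station: (x + 164.2)² + (y + 27.5)² = 233.07²; (x − 17.2)² + (y + 41.0)² = 74.84²; (x − 18.6)² + (y + 146.7)² = 55.46².
Subtracting pairs of circle equations eliminates x²+y² and gives linear equations (the radical axes):
362.8 x − 27.0 y = 22979.55
365.6 x − 238.4 y = 45394.77
Solving the 2×2 system: x ≈ 55.5, y ≈ -105.3 km.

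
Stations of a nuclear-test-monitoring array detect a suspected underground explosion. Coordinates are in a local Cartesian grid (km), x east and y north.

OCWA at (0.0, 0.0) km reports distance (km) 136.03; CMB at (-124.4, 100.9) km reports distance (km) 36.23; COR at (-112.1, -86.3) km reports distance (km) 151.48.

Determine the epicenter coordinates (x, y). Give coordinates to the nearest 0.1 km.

(-119.5, 65.0)

Circle about each station: x² + y² = 136.03²; (x + 124.4)² + (y − 100.9)² = 36.23²; (x + 112.1)² + (y + 86.3)² = 151.48².
Subtracting the OCWA equation from the CMB and COR equations removes the quadratic terms:
-248.8 x + 201.8 y = 42847.72
-224.2 x − 172.6 y = 15572.07
Solving the 2×2 system: x ≈ -119.5, y ≈ 65.0 km.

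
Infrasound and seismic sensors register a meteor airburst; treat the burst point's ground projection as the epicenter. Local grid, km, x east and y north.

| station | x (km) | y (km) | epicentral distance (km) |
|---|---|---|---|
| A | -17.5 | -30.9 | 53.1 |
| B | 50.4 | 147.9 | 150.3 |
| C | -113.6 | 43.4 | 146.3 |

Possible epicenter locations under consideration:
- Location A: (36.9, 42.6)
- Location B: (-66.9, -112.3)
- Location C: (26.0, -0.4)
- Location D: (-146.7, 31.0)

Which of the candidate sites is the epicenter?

For each candidate, compare |candidate − station| to the reported distance:
Location A: residuals A 38.3, B 44.1, C 4.2 → max 44.1 km
Location B: residuals A 42.1, B 135.1, C 16.3 → max 135.1 km
Location C: residuals A 0.0, B 0.0, C 0.0 → max 0.0 km
Location D: residuals A 90.2, B 78.9, C 111.0 → max 111.0 km
Only Location C has all residuals ≈ 0.

Location C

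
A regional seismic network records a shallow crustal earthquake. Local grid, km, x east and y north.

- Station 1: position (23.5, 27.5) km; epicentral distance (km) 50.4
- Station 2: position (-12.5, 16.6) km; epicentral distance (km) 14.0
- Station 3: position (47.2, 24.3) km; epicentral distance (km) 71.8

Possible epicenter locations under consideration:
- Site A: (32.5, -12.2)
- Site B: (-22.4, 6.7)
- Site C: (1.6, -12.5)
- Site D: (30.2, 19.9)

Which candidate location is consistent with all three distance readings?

For each candidate, compare |candidate − station| to the reported distance:
Site A: residuals Station 1 9.7, Station 2 39.4, Station 3 32.5 → max 39.4 km
Site B: residuals Station 1 0.0, Station 2 0.0, Station 3 0.0 → max 0.0 km
Site C: residuals Station 1 4.8, Station 2 18.3, Station 3 13.2 → max 18.3 km
Site D: residuals Station 1 40.3, Station 2 28.8, Station 3 54.2 → max 54.2 km
Only Site B has all residuals ≈ 0.

Site B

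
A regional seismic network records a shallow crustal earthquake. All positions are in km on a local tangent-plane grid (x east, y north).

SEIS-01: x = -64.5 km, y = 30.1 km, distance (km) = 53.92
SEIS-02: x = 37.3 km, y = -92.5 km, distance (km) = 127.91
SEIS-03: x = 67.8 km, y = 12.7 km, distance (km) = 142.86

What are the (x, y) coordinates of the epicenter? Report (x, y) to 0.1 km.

Circle about each station: (x + 64.5)² + (y − 30.1)² = 53.92²; (x − 37.3)² + (y + 92.5)² = 127.91²; (x − 67.8)² + (y − 12.7)² = 142.86².
Subtracting the SEIS-01 equation from the SEIS-02 and SEIS-03 equations removes the quadratic terms:
203.6 x − 245.2 y = -8572.32
264.6 x − 34.8 y = -17809.74
Solving the 2×2 system: x ≈ -70.4, y ≈ -23.5 km.

(-70.4, -23.5)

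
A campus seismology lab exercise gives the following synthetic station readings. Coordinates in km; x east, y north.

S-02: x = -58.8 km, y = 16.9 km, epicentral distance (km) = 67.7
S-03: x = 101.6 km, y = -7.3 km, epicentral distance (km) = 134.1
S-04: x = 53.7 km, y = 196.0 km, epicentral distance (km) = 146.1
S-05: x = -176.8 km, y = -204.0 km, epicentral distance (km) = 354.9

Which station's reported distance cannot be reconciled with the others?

Solve using three stations at a time. Using S-02, S-03, S-04 (subtract circle equations pairwise → linear system) gives (x, y) ≈ (-11.3, 65.1).
Distances from that point to each station vs reported:
  S-02: calculated 67.7 vs reported 67.7 → residual 0.0 km
  S-03: calculated 134.1 vs reported 134.1 → residual 0.0 km
  S-04: calculated 146.1 vs reported 146.1 → residual 0.0 km
  S-05: calculated 316.0 vs reported 354.9 → residual 38.9 km
S-02, S-03, S-04 are mutually consistent (residuals ≈ 0); S-05 is off by 38.9 km.

S-05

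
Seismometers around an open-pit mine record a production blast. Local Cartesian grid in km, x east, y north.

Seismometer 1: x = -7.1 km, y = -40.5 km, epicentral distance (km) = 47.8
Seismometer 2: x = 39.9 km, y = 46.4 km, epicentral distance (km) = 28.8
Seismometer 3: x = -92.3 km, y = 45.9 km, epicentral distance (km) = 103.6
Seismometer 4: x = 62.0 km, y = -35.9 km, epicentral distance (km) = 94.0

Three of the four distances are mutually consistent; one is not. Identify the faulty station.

Solve using three stations at a time. Using Seismometer 2, Seismometer 3, Seismometer 4 (subtract circle equations pairwise → linear system) gives (x, y) ≈ (11.3, 43.2).
Distances from that point to each station vs reported:
  Seismometer 1: calculated 85.7 vs reported 47.8 → residual 37.9 km
  Seismometer 2: calculated 28.8 vs reported 28.8 → residual 0.0 km
  Seismometer 3: calculated 103.6 vs reported 103.6 → residual 0.0 km
  Seismometer 4: calculated 94.0 vs reported 94.0 → residual 0.0 km
Seismometer 2, Seismometer 3, Seismometer 4 are mutually consistent (residuals ≈ 0); Seismometer 1 is off by 37.9 km.

Seismometer 1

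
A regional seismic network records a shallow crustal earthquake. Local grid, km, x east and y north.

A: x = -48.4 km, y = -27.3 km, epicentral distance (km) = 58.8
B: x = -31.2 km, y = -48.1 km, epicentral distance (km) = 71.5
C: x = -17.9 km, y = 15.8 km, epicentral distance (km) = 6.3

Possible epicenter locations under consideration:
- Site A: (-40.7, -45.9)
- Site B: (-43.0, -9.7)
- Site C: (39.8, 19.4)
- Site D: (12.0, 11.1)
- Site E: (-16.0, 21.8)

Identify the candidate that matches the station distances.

Site E

For each candidate, compare |candidate − station| to the reported distance:
Site A: residuals A 38.7, B 61.7, C 59.5 → max 61.7 km
Site B: residuals A 40.4, B 31.3, C 29.5 → max 40.4 km
Site C: residuals A 41.0, B 26.5, C 51.5 → max 51.5 km
Site D: residuals A 12.8, B 1.8, C 24.0 → max 24.0 km
Site E: residuals A 0.0, B 0.0, C 0.0 → max 0.0 km
Only Site E has all residuals ≈ 0.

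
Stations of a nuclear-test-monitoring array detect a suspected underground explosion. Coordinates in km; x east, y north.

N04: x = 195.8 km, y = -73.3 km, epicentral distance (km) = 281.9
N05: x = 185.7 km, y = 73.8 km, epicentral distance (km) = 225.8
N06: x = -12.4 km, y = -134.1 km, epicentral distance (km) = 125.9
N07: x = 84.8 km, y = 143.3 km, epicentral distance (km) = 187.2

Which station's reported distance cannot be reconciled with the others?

Solve using three stations at a time. Using N05, N06, N07 (subtract circle equations pairwise → linear system) gives (x, y) ≈ (-24.5, -8.7).
Distances from that point to each station vs reported:
  N04: calculated 229.6 vs reported 281.9 → residual 52.3 km
  N05: calculated 225.8 vs reported 225.8 → residual 0.0 km
  N06: calculated 126.0 vs reported 125.9 → residual 0.1 km
  N07: calculated 187.2 vs reported 187.2 → residual 0.0 km
N05, N06, N07 are mutually consistent (residuals ≈ 0); N04 is off by 52.3 km.

N04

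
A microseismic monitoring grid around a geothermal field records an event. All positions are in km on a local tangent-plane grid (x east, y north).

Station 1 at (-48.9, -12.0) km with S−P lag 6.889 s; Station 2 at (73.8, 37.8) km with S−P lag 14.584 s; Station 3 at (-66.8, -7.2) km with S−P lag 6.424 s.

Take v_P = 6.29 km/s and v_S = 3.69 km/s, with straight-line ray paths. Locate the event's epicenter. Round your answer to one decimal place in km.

(-55.9, 49.1)

Distance from S−P lag: d = Δt · v_P v_S / (v_P − v_S) = Δt · (6.29·3.69)/(6.29−3.69) ≈ 8.9270·Δt.
So d_Station 1 = 61.50, d_Station 2 = 130.19, d_Station 3 = 57.35 km.
Circle about each station: (x + 48.9)² + (y + 12.0)² = 61.50²; (x − 73.8)² + (y − 37.8)² = 130.19²; (x + 66.8)² + (y + 7.2)² = 57.35².
Subtracting pairs of circle equations eliminates x²+y² and gives linear equations (the radical axes):
245.4 x + 99.6 y = -8827.12
-35.8 x + 9.6 y = 2472.10
Solving the 2×2 system: x ≈ -55.9, y ≈ 49.1 km.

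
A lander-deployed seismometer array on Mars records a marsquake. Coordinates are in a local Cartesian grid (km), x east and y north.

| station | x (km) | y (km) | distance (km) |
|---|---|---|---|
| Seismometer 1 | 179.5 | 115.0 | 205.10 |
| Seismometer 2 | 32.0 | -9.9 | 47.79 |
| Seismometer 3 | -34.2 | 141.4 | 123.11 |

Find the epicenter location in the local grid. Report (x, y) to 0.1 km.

Circle about each station: (x − 179.5)² + (y − 115.0)² = 205.10²; (x − 32.0)² + (y + 9.9)² = 47.79²; (x + 34.2)² + (y − 141.4)² = 123.11².
Subtracting pairs of circle equations eliminates x²+y² and gives linear equations (the radical axes):
-295.0 x − 249.8 y = -4541.11
-427.4 x + 52.8 y = 2628.29
Solving the 2×2 system: x ≈ -3.4, y ≈ 22.2 km.

(-3.4, 22.2)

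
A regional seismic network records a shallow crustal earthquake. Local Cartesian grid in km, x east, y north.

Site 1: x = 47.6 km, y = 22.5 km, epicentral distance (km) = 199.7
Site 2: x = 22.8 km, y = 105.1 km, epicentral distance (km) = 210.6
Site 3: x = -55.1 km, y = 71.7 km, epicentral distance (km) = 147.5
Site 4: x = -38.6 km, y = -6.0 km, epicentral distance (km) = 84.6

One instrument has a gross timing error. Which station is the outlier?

Solve using three stations at a time. Using Site 2, Site 3, Site 4 (subtract circle equations pairwise → linear system) gives (x, y) ≈ (-92.9, -70.9).
Distances from that point to each station vs reported:
  Site 1: calculated 168.7 vs reported 199.7 → residual 31.0 km
  Site 2: calculated 210.6 vs reported 210.6 → residual 0.0 km
  Site 3: calculated 147.5 vs reported 147.5 → residual 0.0 km
  Site 4: calculated 84.6 vs reported 84.6 → residual 0.0 km
Site 2, Site 3, Site 4 are mutually consistent (residuals ≈ 0); Site 1 is off by 31.0 km.

Site 1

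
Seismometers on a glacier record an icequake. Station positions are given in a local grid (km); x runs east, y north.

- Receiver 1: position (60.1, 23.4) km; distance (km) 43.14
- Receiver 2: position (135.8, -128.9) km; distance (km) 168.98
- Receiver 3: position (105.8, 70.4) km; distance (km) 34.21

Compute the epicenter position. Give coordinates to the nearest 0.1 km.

Circle about each station: (x − 60.1)² + (y − 23.4)² = 43.14²; (x − 135.8)² + (y + 128.9)² = 168.98²; (x − 105.8)² + (y − 70.4)² = 34.21².
Subtracting the Receiver 1 equation from the Receiver 2 and Receiver 3 equations removes the quadratic terms:
151.4 x − 304.6 y = 4204.10
91.4 x + 94.0 y = 12680.97
Solving the 2×2 system: x ≈ 101.2, y ≈ 36.5 km.

(101.2, 36.5)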